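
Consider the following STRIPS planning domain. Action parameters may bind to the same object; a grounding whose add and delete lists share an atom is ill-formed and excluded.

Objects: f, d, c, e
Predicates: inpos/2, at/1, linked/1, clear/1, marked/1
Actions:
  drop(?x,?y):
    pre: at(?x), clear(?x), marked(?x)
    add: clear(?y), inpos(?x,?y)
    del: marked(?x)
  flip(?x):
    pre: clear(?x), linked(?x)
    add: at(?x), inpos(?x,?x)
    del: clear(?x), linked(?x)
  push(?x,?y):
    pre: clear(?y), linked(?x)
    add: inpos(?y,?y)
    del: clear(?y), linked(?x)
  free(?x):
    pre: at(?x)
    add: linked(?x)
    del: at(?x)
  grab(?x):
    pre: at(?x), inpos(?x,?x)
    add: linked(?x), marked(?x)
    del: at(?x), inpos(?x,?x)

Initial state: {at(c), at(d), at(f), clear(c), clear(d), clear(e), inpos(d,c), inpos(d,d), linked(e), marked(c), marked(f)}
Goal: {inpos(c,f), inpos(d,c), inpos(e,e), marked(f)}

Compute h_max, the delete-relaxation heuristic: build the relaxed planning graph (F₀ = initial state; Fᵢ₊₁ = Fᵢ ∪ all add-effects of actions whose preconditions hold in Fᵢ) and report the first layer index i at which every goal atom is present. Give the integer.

F0 = init (11 atoms)
F1 = F0 ∪ {at(e), clear(f), inpos(c,c), inpos(c,d), inpos(c,e), inpos(c,f), inpos(e,e), linked(c), linked(d), linked(f), marked(d)}  (22 atoms)
goal ⊆ F1  ⇒  h_max = 1

1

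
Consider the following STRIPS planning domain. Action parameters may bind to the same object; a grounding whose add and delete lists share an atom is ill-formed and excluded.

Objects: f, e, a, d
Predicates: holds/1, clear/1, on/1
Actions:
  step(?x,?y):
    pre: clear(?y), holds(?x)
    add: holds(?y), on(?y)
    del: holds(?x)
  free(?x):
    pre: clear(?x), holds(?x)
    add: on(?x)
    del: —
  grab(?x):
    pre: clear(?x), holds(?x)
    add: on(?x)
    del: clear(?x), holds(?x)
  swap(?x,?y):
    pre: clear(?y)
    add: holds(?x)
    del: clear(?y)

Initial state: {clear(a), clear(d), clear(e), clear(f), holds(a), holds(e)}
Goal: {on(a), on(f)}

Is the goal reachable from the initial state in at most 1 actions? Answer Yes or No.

No

1. step(e,f)  →  {clear(a), clear(d), clear(e), clear(f), holds(a), holds(f), on(f)}
2. step(f,a)  →  {clear(a), clear(d), clear(e), clear(f), holds(a), on(a), on(f)}
optimal plan length = 2; 2 > 1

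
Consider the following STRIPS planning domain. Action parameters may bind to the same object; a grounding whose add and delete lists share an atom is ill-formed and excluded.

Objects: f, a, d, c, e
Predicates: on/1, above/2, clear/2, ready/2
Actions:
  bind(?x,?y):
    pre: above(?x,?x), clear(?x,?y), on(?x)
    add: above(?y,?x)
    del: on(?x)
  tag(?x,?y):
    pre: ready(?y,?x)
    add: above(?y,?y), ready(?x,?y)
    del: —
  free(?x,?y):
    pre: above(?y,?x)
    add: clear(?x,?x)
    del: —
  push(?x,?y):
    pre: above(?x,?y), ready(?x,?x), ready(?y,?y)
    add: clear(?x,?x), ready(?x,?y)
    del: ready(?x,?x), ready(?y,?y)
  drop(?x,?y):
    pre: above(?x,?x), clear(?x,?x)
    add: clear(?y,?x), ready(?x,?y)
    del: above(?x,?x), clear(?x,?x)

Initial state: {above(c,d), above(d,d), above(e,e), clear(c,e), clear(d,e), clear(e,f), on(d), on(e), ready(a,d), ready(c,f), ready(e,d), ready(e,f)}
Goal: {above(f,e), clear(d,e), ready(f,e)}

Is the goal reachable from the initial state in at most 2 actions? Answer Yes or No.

1. bind(e,f)  →  {above(c,d), above(d,d), above(e,e), above(f,e), clear(c,e), clear(d,e), clear(e,f), on(d), ready(a,d), ready(c,f), ready(e,d), ready(e,f)}
2. tag(f,e)  →  {above(c,d), above(d,d), above(e,e), above(f,e), clear(c,e), clear(d,e), clear(e,f), on(d), ready(a,d), ready(c,f), ready(e,d), ready(e,f), ready(f,e)}
optimal plan length = 2; 2 ≤ 2

Yes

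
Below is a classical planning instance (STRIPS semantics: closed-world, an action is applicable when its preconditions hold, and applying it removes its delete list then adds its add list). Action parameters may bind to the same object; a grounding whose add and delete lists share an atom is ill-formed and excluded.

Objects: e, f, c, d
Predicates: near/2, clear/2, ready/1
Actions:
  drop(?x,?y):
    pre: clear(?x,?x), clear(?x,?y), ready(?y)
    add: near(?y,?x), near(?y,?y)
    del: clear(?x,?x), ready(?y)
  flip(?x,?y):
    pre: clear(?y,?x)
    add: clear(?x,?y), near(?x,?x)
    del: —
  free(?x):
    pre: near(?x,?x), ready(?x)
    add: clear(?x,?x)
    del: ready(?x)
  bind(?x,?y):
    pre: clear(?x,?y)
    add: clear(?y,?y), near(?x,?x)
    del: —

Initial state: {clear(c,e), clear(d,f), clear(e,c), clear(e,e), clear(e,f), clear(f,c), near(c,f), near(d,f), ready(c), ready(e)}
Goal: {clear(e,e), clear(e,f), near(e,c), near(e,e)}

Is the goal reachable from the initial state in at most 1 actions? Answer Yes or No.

No

1. bind(e,c)  →  {clear(c,c), clear(c,e), clear(d,f), clear(e,c), clear(e,e), clear(e,f), clear(f,c), near(c,f), near(d,f), near(e,e), ready(c), ready(e)}
2. drop(c,e)  →  {clear(c,e), clear(d,f), clear(e,c), clear(e,e), clear(e,f), clear(f,c), near(c,f), near(d,f), near(e,c), near(e,e), ready(c)}
optimal plan length = 2; 2 > 1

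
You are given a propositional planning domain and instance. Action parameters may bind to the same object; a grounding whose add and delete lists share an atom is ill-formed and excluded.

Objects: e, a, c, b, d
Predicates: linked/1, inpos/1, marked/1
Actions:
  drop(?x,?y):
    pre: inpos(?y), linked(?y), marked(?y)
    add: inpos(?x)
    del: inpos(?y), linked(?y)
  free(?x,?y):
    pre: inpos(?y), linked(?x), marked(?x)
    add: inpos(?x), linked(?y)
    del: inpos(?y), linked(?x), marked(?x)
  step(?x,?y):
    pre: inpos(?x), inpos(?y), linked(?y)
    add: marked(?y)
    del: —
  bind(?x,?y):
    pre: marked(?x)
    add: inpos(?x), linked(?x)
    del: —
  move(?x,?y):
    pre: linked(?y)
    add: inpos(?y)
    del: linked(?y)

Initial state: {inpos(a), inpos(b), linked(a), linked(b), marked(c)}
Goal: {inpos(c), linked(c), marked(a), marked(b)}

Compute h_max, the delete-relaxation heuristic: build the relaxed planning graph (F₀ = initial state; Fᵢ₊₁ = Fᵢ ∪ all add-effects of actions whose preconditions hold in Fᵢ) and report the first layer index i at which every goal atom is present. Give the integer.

F0 = init (5 atoms)
F1 = F0 ∪ {inpos(c), linked(c), marked(a), marked(b)}  (9 atoms)
goal ⊆ F1  ⇒  h_max = 1

1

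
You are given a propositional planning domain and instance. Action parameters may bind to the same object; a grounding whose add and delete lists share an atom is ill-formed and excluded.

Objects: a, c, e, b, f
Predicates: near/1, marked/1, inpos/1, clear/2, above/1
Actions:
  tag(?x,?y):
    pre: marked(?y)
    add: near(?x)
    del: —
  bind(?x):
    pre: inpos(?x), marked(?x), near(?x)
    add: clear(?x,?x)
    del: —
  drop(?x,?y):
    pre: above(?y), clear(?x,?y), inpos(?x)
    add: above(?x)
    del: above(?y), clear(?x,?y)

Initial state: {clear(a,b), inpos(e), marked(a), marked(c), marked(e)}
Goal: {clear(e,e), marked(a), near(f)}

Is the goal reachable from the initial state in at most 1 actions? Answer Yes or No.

1. tag(e,a)  →  {clear(a,b), inpos(e), marked(a), marked(c), marked(e), near(e)}
2. tag(f,a)  →  {clear(a,b), inpos(e), marked(a), marked(c), marked(e), near(e), near(f)}
3. bind(e)  →  {clear(a,b), clear(e,e), inpos(e), marked(a), marked(c), marked(e), near(e), near(f)}
optimal plan length = 3; 3 > 1

No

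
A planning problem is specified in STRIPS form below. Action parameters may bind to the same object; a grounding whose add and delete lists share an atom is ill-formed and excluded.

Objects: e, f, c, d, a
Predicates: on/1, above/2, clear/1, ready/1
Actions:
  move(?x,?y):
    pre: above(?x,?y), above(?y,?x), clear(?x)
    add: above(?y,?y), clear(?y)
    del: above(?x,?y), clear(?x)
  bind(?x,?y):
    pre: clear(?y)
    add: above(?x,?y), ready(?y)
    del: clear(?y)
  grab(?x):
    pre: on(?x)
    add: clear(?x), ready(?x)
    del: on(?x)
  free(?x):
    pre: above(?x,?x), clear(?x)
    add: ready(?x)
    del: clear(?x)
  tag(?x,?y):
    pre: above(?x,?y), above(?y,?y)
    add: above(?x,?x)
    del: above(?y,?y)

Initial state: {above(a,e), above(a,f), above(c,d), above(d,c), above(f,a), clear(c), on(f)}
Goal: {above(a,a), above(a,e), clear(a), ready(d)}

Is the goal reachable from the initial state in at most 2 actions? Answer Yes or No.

No

1. move(c,d)  →  {above(a,e), above(a,f), above(d,c), above(d,d), above(f,a), clear(d), on(f)}
2. bind(e,d)  →  {above(a,e), above(a,f), above(d,c), above(d,d), above(e,d), above(f,a), on(f), ready(d)}
3. grab(f)  →  {above(a,e), above(a,f), above(d,c), above(d,d), above(e,d), above(f,a), clear(f), ready(d), ready(f)}
4. move(f,a)  →  {above(a,a), above(a,e), above(a,f), above(d,c), above(d,d), above(e,d), clear(a), ready(d), ready(f)}
optimal plan length = 4; 4 > 2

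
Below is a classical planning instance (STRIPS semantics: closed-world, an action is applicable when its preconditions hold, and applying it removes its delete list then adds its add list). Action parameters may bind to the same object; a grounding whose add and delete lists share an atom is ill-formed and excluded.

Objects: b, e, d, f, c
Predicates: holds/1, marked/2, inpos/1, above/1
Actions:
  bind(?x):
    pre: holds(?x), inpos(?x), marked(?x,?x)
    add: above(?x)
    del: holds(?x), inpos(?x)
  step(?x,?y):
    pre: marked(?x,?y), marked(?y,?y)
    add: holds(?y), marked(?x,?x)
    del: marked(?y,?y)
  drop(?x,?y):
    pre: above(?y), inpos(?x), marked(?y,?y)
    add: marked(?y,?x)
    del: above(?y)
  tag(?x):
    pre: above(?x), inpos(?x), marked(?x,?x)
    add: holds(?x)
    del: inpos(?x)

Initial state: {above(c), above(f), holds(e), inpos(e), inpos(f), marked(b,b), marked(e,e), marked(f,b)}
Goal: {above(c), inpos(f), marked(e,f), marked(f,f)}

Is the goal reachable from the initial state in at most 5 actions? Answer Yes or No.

1. bind(e)  →  {above(c), above(e), above(f), inpos(f), marked(b,b), marked(e,e), marked(f,b)}
2. step(f,b)  →  {above(c), above(e), above(f), holds(b), inpos(f), marked(e,e), marked(f,b), marked(f,f)}
3. drop(f,e)  →  {above(c), above(f), holds(b), inpos(f), marked(e,e), marked(e,f), marked(f,b), marked(f,f)}
optimal plan length = 3; 3 ≤ 5

Yes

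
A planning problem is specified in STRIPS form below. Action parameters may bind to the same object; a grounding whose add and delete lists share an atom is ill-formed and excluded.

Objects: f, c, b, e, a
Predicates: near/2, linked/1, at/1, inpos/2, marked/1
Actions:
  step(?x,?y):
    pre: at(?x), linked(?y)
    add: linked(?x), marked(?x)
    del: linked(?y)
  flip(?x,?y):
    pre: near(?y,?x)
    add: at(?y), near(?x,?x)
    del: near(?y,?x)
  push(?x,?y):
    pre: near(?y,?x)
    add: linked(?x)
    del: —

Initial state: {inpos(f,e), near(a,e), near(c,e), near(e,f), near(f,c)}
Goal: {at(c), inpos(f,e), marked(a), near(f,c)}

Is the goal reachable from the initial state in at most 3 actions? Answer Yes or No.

No

1. flip(e,c)  →  {at(c), inpos(f,e), near(a,e), near(e,e), near(e,f), near(f,c)}
2. flip(e,a)  →  {at(a), at(c), inpos(f,e), near(e,e), near(e,f), near(f,c)}
3. push(f,e)  →  {at(a), at(c), inpos(f,e), linked(f), near(e,e), near(e,f), near(f,c)}
4. step(a,f)  →  {at(a), at(c), inpos(f,e), linked(a), marked(a), near(e,e), near(e,f), near(f,c)}
optimal plan length = 4; 4 > 3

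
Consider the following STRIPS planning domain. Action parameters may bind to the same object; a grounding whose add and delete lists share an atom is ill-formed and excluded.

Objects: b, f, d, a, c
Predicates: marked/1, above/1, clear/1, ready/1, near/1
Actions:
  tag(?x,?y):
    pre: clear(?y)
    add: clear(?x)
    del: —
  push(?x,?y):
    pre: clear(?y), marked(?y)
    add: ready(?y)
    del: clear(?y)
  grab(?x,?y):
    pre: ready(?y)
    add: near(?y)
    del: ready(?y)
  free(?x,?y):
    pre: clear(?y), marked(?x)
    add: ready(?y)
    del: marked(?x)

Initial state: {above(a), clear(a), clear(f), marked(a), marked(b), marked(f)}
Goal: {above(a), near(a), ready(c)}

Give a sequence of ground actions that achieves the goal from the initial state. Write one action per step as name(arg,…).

1. tag(c,f)  →  {above(a), clear(a), clear(c), clear(f), marked(a), marked(b), marked(f)}
2. push(b,a)  →  {above(a), clear(c), clear(f), marked(a), marked(b), marked(f), ready(a)}
3. grab(b,a)  →  {above(a), clear(c), clear(f), marked(a), marked(b), marked(f), near(a)}
4. free(b,c)  →  {above(a), clear(c), clear(f), marked(a), marked(f), near(a), ready(c)}

tag(c,f); push(b,a); grab(b,a); free(b,c)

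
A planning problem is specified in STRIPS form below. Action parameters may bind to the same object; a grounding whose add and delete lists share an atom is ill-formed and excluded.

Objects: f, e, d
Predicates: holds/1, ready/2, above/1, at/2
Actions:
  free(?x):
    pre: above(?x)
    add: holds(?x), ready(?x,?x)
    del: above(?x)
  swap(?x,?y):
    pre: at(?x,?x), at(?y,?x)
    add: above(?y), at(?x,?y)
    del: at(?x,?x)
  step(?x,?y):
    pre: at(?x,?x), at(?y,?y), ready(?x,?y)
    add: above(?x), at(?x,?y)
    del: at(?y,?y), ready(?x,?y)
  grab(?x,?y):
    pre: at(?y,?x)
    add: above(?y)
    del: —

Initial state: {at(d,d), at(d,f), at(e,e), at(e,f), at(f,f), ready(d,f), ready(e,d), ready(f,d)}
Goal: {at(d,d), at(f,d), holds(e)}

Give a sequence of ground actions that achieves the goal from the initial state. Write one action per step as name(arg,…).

swap(f,d); grab(f,e); free(e)

1. swap(f,d)  →  {above(d), at(d,d), at(d,f), at(e,e), at(e,f), at(f,d), ready(d,f), ready(e,d), ready(f,d)}
2. grab(f,e)  →  {above(d), above(e), at(d,d), at(d,f), at(e,e), at(e,f), at(f,d), ready(d,f), ready(e,d), ready(f,d)}
3. free(e)  →  {above(d), at(d,d), at(d,f), at(e,e), at(e,f), at(f,d), holds(e), ready(d,f), ready(e,d), ready(e,e), ready(f,d)}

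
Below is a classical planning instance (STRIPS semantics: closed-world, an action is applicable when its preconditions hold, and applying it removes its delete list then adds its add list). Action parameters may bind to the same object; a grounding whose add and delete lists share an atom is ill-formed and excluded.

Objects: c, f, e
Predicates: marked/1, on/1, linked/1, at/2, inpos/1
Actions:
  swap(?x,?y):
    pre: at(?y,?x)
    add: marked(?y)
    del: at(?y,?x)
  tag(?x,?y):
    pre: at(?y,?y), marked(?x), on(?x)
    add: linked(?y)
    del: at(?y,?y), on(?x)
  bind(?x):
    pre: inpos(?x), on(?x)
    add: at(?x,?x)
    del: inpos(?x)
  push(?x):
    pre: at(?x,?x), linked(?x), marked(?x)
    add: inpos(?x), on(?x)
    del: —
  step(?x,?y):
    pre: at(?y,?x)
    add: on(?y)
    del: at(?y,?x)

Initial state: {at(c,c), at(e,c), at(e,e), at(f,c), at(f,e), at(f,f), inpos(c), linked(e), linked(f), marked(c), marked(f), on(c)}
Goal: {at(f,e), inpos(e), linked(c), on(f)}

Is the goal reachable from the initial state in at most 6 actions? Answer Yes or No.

Yes

1. swap(c,e)  →  {at(c,c), at(e,e), at(f,c), at(f,e), at(f,f), inpos(c), linked(e), linked(f), marked(c), marked(e), marked(f), on(c)}
2. tag(c,c)  →  {at(e,e), at(f,c), at(f,e), at(f,f), inpos(c), linked(c), linked(e), linked(f), marked(c), marked(e), marked(f)}
3. push(f)  →  {at(e,e), at(f,c), at(f,e), at(f,f), inpos(c), inpos(f), linked(c), linked(e), linked(f), marked(c), marked(e), marked(f), on(f)}
4. push(e)  →  {at(e,e), at(f,c), at(f,e), at(f,f), inpos(c), inpos(e), inpos(f), linked(c), linked(e), linked(f), marked(c), marked(e), marked(f), on(e), on(f)}
optimal plan length = 4; 4 ≤ 6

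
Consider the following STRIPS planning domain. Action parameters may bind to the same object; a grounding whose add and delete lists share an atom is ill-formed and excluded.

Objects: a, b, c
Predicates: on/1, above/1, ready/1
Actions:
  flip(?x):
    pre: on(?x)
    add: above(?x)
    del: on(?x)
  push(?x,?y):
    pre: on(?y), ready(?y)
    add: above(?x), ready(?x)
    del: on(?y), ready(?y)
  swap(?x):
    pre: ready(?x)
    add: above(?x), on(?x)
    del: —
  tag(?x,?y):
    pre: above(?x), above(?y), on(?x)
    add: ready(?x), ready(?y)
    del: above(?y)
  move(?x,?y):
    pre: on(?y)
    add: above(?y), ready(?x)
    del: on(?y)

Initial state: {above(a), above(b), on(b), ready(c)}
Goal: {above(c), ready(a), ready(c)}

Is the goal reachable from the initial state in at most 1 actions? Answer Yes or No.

1. swap(c)  →  {above(a), above(b), above(c), on(b), on(c), ready(c)}
2. tag(b,a)  →  {above(b), above(c), on(b), on(c), ready(a), ready(b), ready(c)}
optimal plan length = 2; 2 > 1

No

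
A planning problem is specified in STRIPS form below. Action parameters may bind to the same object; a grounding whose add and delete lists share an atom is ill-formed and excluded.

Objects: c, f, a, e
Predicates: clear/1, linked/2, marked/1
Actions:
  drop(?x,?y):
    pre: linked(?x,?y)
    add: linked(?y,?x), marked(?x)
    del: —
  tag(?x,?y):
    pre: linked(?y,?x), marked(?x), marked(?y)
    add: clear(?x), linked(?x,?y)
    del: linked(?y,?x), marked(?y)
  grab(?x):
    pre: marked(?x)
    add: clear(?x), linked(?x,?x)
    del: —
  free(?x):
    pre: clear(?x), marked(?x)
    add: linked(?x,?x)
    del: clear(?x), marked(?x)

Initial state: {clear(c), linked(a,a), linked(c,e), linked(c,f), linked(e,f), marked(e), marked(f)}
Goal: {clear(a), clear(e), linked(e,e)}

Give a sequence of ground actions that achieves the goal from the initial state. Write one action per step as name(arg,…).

1. drop(a,a)  →  {clear(c), linked(a,a), linked(c,e), linked(c,f), linked(e,f), marked(a), marked(e), marked(f)}
2. grab(a)  →  {clear(a), clear(c), linked(a,a), linked(c,e), linked(c,f), linked(e,f), marked(a), marked(e), marked(f)}
3. grab(e)  →  {clear(a), clear(c), clear(e), linked(a,a), linked(c,e), linked(c,f), linked(e,e), linked(e,f), marked(a), marked(e), marked(f)}

drop(a,a); grab(a); grab(e)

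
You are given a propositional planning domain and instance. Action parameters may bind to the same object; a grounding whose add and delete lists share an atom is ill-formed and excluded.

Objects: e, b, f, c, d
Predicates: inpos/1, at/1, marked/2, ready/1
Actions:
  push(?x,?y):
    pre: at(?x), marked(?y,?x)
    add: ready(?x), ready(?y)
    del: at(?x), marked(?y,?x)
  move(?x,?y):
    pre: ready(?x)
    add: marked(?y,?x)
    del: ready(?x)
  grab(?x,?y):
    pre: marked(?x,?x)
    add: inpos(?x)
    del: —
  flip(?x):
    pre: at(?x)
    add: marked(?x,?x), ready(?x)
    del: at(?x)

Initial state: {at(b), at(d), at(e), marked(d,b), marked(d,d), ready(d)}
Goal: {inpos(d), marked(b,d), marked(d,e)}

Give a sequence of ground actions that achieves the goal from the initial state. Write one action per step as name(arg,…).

1. move(d,b)  →  {at(b), at(d), at(e), marked(b,d), marked(d,b), marked(d,d)}
2. grab(d,e)  →  {at(b), at(d), at(e), inpos(d), marked(b,d), marked(d,b), marked(d,d)}
3. flip(e)  →  {at(b), at(d), inpos(d), marked(b,d), marked(d,b), marked(d,d), marked(e,e), ready(e)}
4. move(e,d)  →  {at(b), at(d), inpos(d), marked(b,d), marked(d,b), marked(d,d), marked(d,e), marked(e,e)}

move(d,b); grab(d,e); flip(e); move(e,d)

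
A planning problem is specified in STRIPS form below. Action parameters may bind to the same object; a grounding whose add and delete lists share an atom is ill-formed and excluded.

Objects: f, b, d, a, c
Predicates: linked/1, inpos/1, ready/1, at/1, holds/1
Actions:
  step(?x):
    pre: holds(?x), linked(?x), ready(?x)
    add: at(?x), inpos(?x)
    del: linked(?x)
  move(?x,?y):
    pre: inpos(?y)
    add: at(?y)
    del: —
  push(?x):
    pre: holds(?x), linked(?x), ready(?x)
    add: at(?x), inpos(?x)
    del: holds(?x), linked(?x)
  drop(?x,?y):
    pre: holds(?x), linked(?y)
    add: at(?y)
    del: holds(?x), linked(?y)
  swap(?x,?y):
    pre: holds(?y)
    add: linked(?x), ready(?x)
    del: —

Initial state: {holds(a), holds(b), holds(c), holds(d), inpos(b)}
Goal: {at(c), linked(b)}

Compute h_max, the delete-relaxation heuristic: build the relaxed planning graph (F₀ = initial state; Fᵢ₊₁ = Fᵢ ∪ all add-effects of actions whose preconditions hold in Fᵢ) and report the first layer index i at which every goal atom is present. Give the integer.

2

F0 = init (5 atoms)
F1 = F0 ∪ {at(b), linked(a), linked(b), linked(c), linked(d), linked(f), ready(a), ready(b), ready(c), ready(d), ready(f)}  (16 atoms)
F2 = F1 ∪ {at(a), at(c), at(d), at(f), inpos(a), inpos(c), inpos(d)}  (23 atoms)
goal ⊆ F2  ⇒  h_max = 2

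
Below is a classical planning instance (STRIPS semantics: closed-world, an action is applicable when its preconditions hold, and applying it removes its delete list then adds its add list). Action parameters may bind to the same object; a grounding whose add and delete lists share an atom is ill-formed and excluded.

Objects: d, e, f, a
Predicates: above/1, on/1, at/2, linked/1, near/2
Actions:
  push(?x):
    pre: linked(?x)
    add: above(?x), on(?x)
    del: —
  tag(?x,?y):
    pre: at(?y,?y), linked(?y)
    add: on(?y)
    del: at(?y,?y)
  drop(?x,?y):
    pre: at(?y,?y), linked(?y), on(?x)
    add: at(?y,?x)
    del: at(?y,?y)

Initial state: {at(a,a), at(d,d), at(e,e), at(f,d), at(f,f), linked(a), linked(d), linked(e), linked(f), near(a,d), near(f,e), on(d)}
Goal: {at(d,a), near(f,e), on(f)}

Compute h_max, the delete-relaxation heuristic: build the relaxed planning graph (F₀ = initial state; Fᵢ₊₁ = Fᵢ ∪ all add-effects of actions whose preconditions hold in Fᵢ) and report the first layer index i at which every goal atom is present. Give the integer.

2

F0 = init (12 atoms)
F1 = F0 ∪ {above(a), above(d), above(e), above(f), at(a,d), at(e,d), on(a), on(e), on(f)}  (21 atoms)
F2 = F1 ∪ {at(a,e), at(a,f), at(d,a), at(d,e), at(d,f), at(e,a), at(e,f), at(f,a), at(f,e)}  (30 atoms)
goal ⊆ F2  ⇒  h_max = 2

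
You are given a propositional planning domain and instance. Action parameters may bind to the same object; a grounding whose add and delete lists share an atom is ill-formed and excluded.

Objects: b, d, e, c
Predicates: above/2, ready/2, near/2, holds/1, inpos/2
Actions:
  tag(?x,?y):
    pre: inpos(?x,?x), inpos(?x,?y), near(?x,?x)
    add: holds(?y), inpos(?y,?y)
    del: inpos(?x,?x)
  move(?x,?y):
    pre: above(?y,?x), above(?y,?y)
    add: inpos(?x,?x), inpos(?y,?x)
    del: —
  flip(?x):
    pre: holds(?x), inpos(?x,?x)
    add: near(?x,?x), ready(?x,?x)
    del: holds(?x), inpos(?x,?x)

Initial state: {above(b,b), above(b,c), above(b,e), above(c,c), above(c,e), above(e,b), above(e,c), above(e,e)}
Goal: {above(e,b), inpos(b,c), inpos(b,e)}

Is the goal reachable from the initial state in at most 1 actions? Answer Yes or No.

1. move(e,b)  →  {above(b,b), above(b,c), above(b,e), above(c,c), above(c,e), above(e,b), above(e,c), above(e,e), inpos(b,e), inpos(e,e)}
2. move(c,b)  →  {above(b,b), above(b,c), above(b,e), above(c,c), above(c,e), above(e,b), above(e,c), above(e,e), inpos(b,c), inpos(b,e), inpos(c,c), inpos(e,e)}
optimal plan length = 2; 2 > 1

No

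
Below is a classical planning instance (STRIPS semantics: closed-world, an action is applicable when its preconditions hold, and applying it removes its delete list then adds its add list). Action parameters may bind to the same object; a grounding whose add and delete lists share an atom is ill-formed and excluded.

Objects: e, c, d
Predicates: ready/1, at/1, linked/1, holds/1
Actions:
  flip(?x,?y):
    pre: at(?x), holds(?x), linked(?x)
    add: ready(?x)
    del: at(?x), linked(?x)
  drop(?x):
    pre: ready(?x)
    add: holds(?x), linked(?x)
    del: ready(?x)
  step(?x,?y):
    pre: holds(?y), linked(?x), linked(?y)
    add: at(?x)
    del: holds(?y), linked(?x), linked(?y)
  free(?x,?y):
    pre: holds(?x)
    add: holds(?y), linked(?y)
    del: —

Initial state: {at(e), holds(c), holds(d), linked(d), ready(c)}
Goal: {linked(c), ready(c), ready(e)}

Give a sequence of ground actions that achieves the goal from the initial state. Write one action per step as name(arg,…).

1. free(c,e)  →  {at(e), holds(c), holds(d), holds(e), linked(d), linked(e), ready(c)}
2. flip(e,e)  →  {holds(c), holds(d), holds(e), linked(d), ready(c), ready(e)}
3. free(e,c)  →  {holds(c), holds(d), holds(e), linked(c), linked(d), ready(c), ready(e)}

free(c,e); flip(e,e); free(e,c)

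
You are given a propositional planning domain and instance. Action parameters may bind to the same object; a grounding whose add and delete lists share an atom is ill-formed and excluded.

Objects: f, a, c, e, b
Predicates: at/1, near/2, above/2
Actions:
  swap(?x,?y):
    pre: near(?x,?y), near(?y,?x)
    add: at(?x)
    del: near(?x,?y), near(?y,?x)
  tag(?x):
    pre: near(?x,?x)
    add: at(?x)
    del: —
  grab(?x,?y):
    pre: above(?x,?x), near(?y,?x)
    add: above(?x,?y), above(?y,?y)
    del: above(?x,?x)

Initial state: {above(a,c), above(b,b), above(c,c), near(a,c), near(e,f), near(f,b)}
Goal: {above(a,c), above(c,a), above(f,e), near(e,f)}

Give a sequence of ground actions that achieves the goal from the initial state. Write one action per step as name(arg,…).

1. grab(c,a)  →  {above(a,a), above(a,c), above(b,b), above(c,a), near(a,c), near(e,f), near(f,b)}
2. grab(b,f)  →  {above(a,a), above(a,c), above(b,f), above(c,a), above(f,f), near(a,c), near(e,f), near(f,b)}
3. grab(f,e)  →  {above(a,a), above(a,c), above(b,f), above(c,a), above(e,e), above(f,e), near(a,c), near(e,f), near(f,b)}

grab(c,a); grab(b,f); grab(f,e)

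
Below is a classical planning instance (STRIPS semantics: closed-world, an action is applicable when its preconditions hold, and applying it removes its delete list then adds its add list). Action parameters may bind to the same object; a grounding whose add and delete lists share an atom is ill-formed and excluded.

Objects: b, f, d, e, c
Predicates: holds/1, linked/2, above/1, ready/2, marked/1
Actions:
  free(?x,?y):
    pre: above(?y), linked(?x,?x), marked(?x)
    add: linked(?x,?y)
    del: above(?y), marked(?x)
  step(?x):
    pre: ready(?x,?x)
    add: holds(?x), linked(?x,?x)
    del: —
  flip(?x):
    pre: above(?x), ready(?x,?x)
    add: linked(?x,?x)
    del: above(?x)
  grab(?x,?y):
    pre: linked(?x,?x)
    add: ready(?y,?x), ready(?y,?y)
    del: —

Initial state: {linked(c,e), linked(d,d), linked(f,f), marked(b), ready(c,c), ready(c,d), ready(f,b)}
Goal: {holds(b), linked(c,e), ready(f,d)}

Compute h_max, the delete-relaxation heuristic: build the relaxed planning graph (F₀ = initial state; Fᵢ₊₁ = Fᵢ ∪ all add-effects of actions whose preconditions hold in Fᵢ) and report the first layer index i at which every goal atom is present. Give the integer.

2

F0 = init (7 atoms)
F1 = F0 ∪ {holds(c), linked(c,c), ready(b,b), ready(b,d), ready(b,f), ready(c,f), ready(d,d), ready(d,f), ready(e,d), ready(e,e), ready(e,f), ready(f,d), ready(f,f)}  (20 atoms)
F2 = F1 ∪ {holds(b), holds(d), holds(e), holds(f), linked(b,b), linked(e,e), ready(b,c), ready(d,c), ready(e,c), ready(f,c)}  (30 atoms)
goal ⊆ F2  ⇒  h_max = 2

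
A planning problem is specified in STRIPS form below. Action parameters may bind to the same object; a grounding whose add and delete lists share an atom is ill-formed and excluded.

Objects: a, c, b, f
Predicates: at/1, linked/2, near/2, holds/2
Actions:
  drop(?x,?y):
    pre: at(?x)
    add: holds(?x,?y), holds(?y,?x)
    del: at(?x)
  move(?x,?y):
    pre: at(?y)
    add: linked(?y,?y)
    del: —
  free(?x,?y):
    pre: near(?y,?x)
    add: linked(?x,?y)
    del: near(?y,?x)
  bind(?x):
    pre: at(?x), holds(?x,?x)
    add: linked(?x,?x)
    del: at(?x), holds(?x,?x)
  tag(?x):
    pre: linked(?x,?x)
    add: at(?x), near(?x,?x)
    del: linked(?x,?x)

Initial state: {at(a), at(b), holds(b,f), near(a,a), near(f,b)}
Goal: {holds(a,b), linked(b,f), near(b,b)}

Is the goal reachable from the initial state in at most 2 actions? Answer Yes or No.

No

1. drop(a,b)  →  {at(b), holds(a,b), holds(b,a), holds(b,f), near(a,a), near(f,b)}
2. move(a,b)  →  {at(b), holds(a,b), holds(b,a), holds(b,f), linked(b,b), near(a,a), near(f,b)}
3. free(b,f)  →  {at(b), holds(a,b), holds(b,a), holds(b,f), linked(b,b), linked(b,f), near(a,a)}
4. tag(b)  →  {at(b), holds(a,b), holds(b,a), holds(b,f), linked(b,f), near(a,a), near(b,b)}
optimal plan length = 4; 4 > 2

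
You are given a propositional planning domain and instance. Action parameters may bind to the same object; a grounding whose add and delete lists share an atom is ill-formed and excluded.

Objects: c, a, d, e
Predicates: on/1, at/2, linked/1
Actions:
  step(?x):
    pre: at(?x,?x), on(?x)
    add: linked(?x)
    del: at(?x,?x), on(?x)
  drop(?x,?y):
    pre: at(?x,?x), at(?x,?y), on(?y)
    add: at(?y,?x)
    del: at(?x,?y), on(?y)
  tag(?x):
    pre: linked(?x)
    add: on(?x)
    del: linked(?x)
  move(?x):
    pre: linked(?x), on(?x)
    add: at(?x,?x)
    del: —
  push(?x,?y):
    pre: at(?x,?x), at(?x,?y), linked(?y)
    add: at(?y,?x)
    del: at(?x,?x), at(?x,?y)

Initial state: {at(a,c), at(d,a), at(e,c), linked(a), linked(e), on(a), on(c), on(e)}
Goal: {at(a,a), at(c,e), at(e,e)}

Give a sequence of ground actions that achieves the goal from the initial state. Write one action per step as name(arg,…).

1. move(a)  →  {at(a,a), at(a,c), at(d,a), at(e,c), linked(a), linked(e), on(a), on(c), on(e)}
2. move(e)  →  {at(a,a), at(a,c), at(d,a), at(e,c), at(e,e), linked(a), linked(e), on(a), on(c), on(e)}
3. drop(e,c)  →  {at(a,a), at(a,c), at(c,e), at(d,a), at(e,e), linked(a), linked(e), on(a), on(e)}

move(a); move(e); drop(e,c)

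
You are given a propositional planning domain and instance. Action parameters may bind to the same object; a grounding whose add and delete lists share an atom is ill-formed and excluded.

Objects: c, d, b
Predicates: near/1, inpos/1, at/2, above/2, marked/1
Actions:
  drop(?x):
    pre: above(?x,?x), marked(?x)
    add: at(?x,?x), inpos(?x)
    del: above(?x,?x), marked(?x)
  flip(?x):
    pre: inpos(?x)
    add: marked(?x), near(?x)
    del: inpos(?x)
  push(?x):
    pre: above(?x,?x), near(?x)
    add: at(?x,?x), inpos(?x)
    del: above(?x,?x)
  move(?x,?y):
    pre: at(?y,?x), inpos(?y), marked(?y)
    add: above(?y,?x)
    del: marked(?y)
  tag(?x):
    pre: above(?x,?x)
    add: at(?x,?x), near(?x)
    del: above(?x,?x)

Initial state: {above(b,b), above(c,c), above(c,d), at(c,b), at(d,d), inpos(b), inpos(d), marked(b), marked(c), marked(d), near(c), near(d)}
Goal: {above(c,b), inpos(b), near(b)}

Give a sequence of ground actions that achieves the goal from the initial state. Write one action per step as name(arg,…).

push(c); move(b,c); tag(b)

1. push(c)  →  {above(b,b), above(c,d), at(c,b), at(c,c), at(d,d), inpos(b), inpos(c), inpos(d), marked(b), marked(c), marked(d), near(c), near(d)}
2. move(b,c)  →  {above(b,b), above(c,b), above(c,d), at(c,b), at(c,c), at(d,d), inpos(b), inpos(c), inpos(d), marked(b), marked(d), near(c), near(d)}
3. tag(b)  →  {above(c,b), above(c,d), at(b,b), at(c,b), at(c,c), at(d,d), inpos(b), inpos(c), inpos(d), marked(b), marked(d), near(b), near(c), near(d)}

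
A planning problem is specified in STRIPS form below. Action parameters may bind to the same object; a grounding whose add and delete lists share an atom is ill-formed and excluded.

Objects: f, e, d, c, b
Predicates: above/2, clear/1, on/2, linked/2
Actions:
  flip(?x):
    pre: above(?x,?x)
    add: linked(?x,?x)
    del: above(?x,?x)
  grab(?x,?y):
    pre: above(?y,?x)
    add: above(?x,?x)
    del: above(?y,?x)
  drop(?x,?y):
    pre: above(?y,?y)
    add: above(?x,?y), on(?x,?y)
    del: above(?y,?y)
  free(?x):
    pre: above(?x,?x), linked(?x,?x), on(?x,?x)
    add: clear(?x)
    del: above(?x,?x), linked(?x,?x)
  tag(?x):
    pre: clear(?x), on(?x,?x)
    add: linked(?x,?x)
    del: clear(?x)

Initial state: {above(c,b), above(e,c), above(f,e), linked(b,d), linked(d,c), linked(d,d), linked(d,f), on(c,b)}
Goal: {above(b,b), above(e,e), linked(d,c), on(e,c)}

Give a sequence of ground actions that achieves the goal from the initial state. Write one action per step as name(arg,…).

1. grab(e,f)  →  {above(c,b), above(e,c), above(e,e), linked(b,d), linked(d,c), linked(d,d), linked(d,f), on(c,b)}
2. grab(c,e)  →  {above(c,b), above(c,c), above(e,e), linked(b,d), linked(d,c), linked(d,d), linked(d,f), on(c,b)}
3. grab(b,c)  →  {above(b,b), above(c,c), above(e,e), linked(b,d), linked(d,c), linked(d,d), linked(d,f), on(c,b)}
4. drop(e,c)  →  {above(b,b), above(e,c), above(e,e), linked(b,d), linked(d,c), linked(d,d), linked(d,f), on(c,b), on(e,c)}

grab(e,f); grab(c,e); grab(b,c); drop(e,c)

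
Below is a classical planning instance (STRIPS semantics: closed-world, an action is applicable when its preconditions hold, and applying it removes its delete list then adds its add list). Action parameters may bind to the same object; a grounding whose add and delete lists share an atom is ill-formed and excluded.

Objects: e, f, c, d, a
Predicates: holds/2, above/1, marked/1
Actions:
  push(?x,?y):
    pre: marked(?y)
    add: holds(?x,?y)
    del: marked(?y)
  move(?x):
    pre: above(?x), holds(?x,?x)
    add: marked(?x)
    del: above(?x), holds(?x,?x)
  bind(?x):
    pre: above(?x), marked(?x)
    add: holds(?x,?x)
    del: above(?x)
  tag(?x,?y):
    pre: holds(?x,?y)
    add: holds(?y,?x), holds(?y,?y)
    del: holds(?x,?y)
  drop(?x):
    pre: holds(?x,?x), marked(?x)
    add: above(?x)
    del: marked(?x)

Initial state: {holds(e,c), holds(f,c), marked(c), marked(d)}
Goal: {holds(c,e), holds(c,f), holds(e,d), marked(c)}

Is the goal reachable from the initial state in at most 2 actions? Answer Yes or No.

No

1. push(e,d)  →  {holds(e,c), holds(e,d), holds(f,c), marked(c)}
2. tag(e,c)  →  {holds(c,c), holds(c,e), holds(e,d), holds(f,c), marked(c)}
3. tag(f,c)  →  {holds(c,c), holds(c,e), holds(c,f), holds(e,d), marked(c)}
optimal plan length = 3; 3 > 2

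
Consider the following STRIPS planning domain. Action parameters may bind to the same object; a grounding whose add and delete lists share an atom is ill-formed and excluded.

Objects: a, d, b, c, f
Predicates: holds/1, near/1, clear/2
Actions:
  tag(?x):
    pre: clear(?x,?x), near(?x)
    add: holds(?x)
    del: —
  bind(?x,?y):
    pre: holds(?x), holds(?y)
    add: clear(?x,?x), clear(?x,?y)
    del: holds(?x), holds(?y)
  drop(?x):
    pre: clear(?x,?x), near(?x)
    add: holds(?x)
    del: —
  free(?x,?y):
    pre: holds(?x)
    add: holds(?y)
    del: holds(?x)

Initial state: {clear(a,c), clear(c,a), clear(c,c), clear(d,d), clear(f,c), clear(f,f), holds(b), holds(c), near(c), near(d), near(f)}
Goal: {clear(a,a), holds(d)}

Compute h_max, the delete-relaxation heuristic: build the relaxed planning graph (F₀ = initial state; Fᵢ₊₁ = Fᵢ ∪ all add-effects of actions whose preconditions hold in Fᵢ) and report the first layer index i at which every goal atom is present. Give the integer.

2

F0 = init (11 atoms)
F1 = F0 ∪ {clear(b,b), clear(b,c), clear(c,b), holds(a), holds(d), holds(f)}  (17 atoms)
F2 = F1 ∪ {clear(a,a), clear(a,b), clear(a,d), clear(a,f), clear(b,a), clear(b,d), clear(b,f), clear(c,d), clear(c,f), clear(d,a), clear(d,b), clear(d,c), clear(d,f), clear(f,a), clear(f,b), clear(f,d)}  (33 atoms)
goal ⊆ F2  ⇒  h_max = 2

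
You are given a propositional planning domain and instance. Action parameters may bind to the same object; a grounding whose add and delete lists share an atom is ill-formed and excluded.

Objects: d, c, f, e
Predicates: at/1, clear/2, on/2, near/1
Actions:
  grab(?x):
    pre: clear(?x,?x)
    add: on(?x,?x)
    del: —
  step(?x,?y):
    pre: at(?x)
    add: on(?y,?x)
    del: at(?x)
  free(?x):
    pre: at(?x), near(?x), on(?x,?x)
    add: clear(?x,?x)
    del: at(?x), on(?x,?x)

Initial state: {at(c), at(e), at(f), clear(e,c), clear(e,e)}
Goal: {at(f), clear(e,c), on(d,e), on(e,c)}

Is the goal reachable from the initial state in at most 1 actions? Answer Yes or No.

No

1. step(c,e)  →  {at(e), at(f), clear(e,c), clear(e,e), on(e,c)}
2. step(e,d)  →  {at(f), clear(e,c), clear(e,e), on(d,e), on(e,c)}
optimal plan length = 2; 2 > 1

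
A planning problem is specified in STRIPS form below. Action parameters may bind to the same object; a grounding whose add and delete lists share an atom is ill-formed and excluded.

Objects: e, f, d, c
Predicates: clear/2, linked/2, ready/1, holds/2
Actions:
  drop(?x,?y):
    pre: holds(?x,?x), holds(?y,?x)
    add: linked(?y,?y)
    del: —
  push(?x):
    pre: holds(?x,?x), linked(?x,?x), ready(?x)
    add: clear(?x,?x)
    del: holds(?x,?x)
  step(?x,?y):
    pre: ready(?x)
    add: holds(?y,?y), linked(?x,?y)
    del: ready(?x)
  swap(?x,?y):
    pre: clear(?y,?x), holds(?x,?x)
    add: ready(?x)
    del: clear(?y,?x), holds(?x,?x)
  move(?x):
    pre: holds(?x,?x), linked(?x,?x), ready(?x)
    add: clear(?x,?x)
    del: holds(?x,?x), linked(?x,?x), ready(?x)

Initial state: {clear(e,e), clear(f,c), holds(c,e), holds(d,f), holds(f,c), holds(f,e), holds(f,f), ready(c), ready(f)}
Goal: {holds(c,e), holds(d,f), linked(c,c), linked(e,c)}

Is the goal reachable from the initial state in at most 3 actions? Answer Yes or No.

1. step(f,e)  →  {clear(e,e), clear(f,c), holds(c,e), holds(d,f), holds(e,e), holds(f,c), holds(f,e), holds(f,f), linked(f,e), ready(c)}
2. drop(e,c)  →  {clear(e,e), clear(f,c), holds(c,e), holds(d,f), holds(e,e), holds(f,c), holds(f,e), holds(f,f), linked(c,c), linked(f,e), ready(c)}
3. swap(e,e)  →  {clear(f,c), holds(c,e), holds(d,f), holds(f,c), holds(f,e), holds(f,f), linked(c,c), linked(f,e), ready(c), ready(e)}
4. step(e,c)  →  {clear(f,c), holds(c,c), holds(c,e), holds(d,f), holds(f,c), holds(f,e), holds(f,f), linked(c,c), linked(e,c), linked(f,e), ready(c)}
optimal plan length = 4; 4 > 3

No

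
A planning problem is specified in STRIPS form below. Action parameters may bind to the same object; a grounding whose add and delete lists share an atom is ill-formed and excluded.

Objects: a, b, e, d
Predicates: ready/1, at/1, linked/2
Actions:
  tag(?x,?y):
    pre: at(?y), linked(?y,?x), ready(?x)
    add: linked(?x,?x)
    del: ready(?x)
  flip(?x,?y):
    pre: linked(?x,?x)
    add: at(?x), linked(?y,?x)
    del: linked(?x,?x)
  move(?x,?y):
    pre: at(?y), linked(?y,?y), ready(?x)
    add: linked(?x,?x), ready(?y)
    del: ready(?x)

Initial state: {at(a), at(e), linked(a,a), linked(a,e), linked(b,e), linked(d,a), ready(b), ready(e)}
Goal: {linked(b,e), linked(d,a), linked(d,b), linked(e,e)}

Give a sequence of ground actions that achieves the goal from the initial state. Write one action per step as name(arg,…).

1. tag(e,a)  →  {at(a), at(e), linked(a,a), linked(a,e), linked(b,e), linked(d,a), linked(e,e), ready(b)}
2. move(b,a)  →  {at(a), at(e), linked(a,a), linked(a,e), linked(b,b), linked(b,e), linked(d,a), linked(e,e), ready(a)}
3. flip(b,d)  →  {at(a), at(b), at(e), linked(a,a), linked(a,e), linked(b,e), linked(d,a), linked(d,b), linked(e,e), ready(a)}

tag(e,a); move(b,a); flip(b,d)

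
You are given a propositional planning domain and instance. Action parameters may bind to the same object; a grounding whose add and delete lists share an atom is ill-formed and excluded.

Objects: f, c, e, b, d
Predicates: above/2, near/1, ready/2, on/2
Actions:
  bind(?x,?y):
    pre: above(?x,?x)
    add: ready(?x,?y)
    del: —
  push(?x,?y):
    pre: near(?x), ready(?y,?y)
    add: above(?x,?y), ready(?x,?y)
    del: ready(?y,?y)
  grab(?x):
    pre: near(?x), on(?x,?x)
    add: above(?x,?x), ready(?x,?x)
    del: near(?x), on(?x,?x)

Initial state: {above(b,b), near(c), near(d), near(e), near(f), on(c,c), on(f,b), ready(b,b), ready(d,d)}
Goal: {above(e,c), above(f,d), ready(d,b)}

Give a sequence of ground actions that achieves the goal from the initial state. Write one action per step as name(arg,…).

1. push(f,d)  →  {above(b,b), above(f,d), near(c), near(d), near(e), near(f), on(c,c), on(f,b), ready(b,b), ready(f,d)}
2. push(d,b)  →  {above(b,b), above(d,b), above(f,d), near(c), near(d), near(e), near(f), on(c,c), on(f,b), ready(d,b), ready(f,d)}
3. grab(c)  →  {above(b,b), above(c,c), above(d,b), above(f,d), near(d), near(e), near(f), on(f,b), ready(c,c), ready(d,b), ready(f,d)}
4. push(e,c)  →  {above(b,b), above(c,c), above(d,b), above(e,c), above(f,d), near(d), near(e), near(f), on(f,b), ready(d,b), ready(e,c), ready(f,d)}

push(f,d); push(d,b); grab(c); push(e,c)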